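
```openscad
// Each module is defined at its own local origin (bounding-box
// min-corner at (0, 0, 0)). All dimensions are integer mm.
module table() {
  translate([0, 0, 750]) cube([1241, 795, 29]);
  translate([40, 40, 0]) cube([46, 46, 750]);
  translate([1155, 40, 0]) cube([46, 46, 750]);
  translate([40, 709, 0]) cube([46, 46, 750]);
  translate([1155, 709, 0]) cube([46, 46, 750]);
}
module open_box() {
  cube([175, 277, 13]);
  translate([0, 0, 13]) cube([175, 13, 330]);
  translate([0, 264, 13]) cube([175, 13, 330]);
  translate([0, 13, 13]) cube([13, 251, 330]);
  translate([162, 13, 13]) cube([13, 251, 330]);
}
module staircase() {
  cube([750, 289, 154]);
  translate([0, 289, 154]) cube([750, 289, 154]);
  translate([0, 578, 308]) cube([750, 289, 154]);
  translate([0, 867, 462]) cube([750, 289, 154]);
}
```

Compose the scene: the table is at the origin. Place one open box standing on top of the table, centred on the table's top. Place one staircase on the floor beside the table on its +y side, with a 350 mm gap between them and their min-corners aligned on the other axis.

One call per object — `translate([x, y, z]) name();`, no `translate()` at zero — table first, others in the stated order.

table();
translate([533, 259, 779]) open_box();
translate([0, 1145, 0]) staircase();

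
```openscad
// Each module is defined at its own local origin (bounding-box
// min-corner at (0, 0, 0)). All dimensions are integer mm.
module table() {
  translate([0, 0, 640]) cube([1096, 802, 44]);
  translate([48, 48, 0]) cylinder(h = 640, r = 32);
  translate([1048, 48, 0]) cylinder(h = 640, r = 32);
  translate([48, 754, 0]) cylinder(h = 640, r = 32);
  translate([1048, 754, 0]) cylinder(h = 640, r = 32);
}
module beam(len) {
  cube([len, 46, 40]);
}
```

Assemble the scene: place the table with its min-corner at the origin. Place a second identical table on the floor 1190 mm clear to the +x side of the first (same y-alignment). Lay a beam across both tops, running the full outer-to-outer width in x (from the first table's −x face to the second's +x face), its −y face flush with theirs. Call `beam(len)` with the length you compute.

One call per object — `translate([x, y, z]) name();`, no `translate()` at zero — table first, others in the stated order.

table();
translate([2286, 0, 0]) table();
translate([0, 0, 684]) beam(3382);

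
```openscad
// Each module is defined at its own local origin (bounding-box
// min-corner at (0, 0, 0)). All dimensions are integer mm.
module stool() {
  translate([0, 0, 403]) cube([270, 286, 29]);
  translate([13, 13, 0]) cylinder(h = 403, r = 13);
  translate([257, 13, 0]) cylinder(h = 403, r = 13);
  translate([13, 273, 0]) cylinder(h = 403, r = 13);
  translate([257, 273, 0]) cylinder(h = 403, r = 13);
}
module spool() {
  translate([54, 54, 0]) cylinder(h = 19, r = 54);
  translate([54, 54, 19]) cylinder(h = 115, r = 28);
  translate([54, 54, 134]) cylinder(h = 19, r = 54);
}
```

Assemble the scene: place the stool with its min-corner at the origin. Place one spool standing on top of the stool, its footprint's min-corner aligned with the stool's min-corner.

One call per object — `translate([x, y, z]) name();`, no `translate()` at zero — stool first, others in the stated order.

stool();
translate([0, 0, 432]) spool();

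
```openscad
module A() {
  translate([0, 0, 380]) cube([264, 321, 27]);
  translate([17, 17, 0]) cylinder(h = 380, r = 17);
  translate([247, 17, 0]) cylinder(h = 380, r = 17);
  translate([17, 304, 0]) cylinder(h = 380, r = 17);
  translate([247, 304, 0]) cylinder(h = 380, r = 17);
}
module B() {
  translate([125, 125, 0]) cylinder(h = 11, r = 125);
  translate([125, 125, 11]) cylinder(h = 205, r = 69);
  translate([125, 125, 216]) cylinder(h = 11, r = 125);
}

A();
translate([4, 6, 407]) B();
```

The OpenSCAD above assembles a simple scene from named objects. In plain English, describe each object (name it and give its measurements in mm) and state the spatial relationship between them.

A is a four-legged stool. The seat is 264×321 mm, 27 mm thick, top at z = 407 mm. It stands on four round legs, each 34 mm in diameter, from z = 0 to the seat underside, each leg's axis is inset half a diameter from the nearest pair of seat edges (so the leg's bounding box is flush with the corner).

B is a spool: two coaxial disc flanges of radius 125 mm and thickness 11 mm, joined by a core cylinder of radius 69 mm and height 205 mm. The lower flange rests on z = 0 and the three cylinders share a vertical axis.

The spool is on top of the stool.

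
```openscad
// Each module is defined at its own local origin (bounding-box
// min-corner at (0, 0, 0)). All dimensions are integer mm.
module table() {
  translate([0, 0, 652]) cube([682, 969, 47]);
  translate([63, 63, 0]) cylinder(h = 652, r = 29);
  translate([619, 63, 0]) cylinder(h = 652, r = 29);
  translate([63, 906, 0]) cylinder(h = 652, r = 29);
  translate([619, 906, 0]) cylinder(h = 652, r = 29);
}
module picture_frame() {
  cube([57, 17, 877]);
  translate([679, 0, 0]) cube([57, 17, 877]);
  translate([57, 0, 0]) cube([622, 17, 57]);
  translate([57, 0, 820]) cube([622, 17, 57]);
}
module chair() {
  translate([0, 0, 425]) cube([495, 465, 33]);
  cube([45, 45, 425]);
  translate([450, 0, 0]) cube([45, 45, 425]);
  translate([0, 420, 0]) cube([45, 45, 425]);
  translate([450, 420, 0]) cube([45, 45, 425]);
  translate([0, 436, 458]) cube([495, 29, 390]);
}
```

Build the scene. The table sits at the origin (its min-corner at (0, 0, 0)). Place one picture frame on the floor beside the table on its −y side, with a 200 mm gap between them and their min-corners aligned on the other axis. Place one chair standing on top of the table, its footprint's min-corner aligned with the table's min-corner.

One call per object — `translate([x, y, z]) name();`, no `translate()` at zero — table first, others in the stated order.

table();
translate([0, -217, 0]) picture_frame();
translate([0, 0, 699]) chair();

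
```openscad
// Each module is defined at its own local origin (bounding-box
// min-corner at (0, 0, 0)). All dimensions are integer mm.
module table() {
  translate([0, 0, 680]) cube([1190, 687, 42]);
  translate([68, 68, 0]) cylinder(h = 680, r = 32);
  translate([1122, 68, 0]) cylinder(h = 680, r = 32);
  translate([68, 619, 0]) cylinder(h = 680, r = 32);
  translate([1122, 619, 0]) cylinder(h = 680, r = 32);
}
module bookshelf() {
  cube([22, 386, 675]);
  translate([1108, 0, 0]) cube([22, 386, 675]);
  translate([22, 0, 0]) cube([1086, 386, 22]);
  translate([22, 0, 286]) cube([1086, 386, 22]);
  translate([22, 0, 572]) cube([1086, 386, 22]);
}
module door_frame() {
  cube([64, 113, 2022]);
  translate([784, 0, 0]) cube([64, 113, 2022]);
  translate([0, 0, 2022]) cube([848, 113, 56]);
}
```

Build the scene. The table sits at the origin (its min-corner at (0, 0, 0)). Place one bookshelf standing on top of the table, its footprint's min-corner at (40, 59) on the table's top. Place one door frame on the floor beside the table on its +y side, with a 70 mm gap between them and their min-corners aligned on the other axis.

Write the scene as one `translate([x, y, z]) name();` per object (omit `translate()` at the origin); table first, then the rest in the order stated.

table();
translate([40, 59, 722]) bookshelf();
translate([0, 757, 0]) door_frame();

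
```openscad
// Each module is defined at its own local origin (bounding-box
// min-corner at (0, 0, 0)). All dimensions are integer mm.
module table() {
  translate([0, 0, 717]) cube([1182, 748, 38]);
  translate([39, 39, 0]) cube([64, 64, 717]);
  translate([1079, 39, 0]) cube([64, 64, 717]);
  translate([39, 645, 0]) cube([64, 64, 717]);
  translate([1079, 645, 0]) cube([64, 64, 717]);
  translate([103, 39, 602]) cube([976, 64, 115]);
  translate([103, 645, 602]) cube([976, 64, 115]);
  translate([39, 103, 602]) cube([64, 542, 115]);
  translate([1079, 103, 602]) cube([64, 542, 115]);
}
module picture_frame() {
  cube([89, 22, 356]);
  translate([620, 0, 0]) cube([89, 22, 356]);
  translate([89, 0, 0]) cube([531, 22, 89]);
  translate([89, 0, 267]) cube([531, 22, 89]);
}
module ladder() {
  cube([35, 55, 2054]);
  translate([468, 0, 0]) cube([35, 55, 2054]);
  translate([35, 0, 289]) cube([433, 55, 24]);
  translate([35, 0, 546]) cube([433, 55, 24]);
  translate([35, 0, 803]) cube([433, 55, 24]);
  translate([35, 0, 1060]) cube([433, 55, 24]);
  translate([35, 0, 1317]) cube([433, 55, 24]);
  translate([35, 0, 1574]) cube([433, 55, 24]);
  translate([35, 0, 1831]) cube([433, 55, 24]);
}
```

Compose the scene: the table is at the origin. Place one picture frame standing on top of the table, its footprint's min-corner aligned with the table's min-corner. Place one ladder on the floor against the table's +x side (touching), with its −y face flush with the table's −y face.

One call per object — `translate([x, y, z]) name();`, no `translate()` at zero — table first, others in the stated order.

table();
translate([0, 0, 755]) picture_frame();
translate([1182, 0, 0]) ladder();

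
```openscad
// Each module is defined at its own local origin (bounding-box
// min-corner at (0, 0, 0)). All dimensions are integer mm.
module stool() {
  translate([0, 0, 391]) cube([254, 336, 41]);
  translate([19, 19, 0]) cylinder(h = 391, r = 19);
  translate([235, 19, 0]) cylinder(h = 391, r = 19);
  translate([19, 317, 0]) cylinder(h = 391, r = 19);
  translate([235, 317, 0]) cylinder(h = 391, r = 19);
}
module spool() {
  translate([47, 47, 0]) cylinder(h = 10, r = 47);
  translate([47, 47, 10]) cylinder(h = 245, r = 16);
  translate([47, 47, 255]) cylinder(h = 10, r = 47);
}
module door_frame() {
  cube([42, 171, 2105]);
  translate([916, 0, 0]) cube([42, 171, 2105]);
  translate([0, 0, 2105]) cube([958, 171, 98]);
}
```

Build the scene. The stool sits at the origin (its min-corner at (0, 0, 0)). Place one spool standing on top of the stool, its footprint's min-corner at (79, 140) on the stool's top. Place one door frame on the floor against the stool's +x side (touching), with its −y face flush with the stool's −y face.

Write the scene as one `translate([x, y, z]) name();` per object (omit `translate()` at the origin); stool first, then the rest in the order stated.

stool();
translate([79, 140, 432]) spool();
translate([254, 0, 0]) door_frame();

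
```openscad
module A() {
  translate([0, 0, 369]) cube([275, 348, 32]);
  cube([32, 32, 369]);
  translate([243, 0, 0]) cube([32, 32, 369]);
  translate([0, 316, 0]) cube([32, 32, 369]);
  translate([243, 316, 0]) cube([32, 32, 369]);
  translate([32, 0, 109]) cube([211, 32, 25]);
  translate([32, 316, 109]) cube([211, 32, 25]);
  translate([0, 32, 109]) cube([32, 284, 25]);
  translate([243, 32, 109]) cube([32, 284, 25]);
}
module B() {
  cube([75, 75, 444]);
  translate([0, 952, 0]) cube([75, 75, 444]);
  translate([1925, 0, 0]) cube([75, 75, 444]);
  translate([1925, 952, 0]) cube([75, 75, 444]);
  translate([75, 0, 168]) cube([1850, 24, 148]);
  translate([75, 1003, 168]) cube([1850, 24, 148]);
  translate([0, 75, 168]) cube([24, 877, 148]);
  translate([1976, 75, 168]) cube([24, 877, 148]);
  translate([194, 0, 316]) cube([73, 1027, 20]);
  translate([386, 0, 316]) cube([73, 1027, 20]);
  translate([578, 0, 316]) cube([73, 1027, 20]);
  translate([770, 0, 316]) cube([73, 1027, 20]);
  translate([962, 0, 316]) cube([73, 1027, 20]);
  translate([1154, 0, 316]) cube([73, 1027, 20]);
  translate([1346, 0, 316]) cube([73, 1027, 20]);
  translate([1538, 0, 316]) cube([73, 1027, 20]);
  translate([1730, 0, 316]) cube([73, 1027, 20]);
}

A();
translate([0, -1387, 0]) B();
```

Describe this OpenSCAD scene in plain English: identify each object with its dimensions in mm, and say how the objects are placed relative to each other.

A is a simple wooden stool: a rectangular seat 275 mm (x) by 348 mm (y), 32 mm thick, top face at z = 401 mm, on four square legs, each 32×32 mm in cross-section. The legs rest on z = 0, each flush with a corner of the seat. Four stretchers, 32 mm wide and 25 mm tall, connect adjacent legs with their undersides at z = 109 mm, each running between the inner faces of the legs it joins and aligned with the legs' outer faces on the other axis.

B is a bed frame 2000 mm long (x) by 1027 mm wide (y). Four 75×75 mm corner posts, 444 mm tall, at the corners of the footprint. Four rails of 24 mm thickness and 148 mm height run between adjacent posts with their undersides at z = 168 mm, their outer faces flush with the outside of the frame (the two x-running rails run between the posts' inner faces; the two y-running rails run between the posts' inner faces). 9 slats, each 73 mm wide (x) and 20 mm thick, lie across the top of the two x-running rails, running the full 1027 mm width of the frame in y; the slats are evenly spaced along x between the inner faces of the end posts with equal gaps (rounded down to the nearest mm) at the −x end and between each pair — any rounding remainder accumulates at the +x end.

The bed frame is on the floor beside the stool on its −y side.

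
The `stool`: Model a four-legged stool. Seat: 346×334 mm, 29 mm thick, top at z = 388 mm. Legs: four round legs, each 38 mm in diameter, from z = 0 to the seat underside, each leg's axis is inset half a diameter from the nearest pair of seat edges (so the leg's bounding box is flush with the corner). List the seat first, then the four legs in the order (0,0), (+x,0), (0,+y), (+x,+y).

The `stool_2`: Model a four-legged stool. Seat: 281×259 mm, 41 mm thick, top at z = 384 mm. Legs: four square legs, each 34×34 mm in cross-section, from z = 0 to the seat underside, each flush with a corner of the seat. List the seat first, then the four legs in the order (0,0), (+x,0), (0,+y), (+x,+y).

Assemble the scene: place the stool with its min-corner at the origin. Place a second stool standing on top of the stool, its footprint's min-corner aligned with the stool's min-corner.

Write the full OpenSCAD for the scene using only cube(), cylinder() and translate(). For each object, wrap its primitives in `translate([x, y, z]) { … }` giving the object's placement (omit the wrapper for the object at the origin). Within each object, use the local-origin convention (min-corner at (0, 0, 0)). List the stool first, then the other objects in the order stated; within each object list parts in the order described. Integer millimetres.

translate([0, 0, 359]) cube([346, 334, 29]);
translate([19, 19, 0]) cylinder(h = 359, r = 19);
translate([327, 19, 0]) cylinder(h = 359, r = 19);
translate([19, 315, 0]) cylinder(h = 359, r = 19);
translate([327, 315, 0]) cylinder(h = 359, r = 19);
translate([0, 0, 388]) {
  translate([0, 0, 343]) cube([281, 259, 41]);
  cube([34, 34, 343]);
  translate([247, 0, 0]) cube([34, 34, 343]);
  translate([0, 225, 0]) cube([34, 34, 343]);
  translate([247, 225, 0]) cube([34, 34, 343]);
}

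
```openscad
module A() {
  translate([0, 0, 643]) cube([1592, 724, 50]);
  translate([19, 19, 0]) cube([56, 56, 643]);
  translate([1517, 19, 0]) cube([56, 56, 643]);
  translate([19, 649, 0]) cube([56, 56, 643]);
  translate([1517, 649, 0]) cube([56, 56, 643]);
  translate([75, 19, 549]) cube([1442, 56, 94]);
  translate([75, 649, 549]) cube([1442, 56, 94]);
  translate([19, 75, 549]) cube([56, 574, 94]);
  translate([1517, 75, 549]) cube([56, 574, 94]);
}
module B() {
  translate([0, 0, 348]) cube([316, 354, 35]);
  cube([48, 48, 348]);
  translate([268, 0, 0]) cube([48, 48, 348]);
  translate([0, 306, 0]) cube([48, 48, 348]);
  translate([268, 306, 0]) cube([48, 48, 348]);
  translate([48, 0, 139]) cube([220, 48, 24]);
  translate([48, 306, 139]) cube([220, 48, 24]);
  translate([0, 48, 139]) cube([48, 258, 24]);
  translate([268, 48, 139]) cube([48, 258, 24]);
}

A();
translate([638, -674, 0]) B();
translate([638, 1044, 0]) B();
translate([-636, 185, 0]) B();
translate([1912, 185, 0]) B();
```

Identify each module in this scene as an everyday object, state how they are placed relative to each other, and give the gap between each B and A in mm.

Each stool's nearest face is 320 mm from the table's bounding box.

A is a table. B is a stool. Four stools sit around the table at the −y, +y, −x, +x sides. The gap between each stool and the table is 320 mm.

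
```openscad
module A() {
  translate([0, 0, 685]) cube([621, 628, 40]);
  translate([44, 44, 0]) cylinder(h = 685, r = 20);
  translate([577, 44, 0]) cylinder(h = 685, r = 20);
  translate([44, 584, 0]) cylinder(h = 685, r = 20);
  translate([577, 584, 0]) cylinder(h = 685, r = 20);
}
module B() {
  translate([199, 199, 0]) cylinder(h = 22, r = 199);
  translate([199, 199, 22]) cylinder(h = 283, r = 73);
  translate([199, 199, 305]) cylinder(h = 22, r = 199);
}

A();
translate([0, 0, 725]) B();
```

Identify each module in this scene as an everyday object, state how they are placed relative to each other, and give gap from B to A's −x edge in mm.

A is a table. B is a spool. The spool is on top of the table. The gap from the spool to the table's −x edge is 0 mm.

The spool's min-x is at 0; the table's min-x is 0; gap = 0 mm.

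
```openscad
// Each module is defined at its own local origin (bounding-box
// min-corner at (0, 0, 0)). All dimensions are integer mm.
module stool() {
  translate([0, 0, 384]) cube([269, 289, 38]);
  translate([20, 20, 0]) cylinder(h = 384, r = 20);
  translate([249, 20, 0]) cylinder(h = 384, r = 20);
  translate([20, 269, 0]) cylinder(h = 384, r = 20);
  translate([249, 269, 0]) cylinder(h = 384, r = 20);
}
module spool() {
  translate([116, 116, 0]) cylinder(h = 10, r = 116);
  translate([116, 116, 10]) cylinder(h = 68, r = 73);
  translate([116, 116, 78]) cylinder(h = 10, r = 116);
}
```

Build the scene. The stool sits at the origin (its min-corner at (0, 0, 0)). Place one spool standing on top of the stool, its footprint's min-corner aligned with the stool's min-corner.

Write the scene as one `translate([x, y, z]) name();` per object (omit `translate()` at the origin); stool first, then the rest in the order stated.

stool();
translate([0, 0, 422]) spool();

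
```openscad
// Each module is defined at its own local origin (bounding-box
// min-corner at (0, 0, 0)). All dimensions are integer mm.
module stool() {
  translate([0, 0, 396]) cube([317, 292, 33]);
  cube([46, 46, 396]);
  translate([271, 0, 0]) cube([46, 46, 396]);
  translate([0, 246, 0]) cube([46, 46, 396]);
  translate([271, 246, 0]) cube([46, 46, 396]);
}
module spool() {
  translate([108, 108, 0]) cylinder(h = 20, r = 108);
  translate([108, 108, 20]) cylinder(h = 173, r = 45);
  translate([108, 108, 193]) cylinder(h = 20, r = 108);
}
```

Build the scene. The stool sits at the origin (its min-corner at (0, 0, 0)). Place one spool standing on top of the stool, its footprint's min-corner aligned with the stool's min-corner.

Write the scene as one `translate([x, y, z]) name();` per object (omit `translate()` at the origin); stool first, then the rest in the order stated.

stool();
translate([0, 0, 429]) spool();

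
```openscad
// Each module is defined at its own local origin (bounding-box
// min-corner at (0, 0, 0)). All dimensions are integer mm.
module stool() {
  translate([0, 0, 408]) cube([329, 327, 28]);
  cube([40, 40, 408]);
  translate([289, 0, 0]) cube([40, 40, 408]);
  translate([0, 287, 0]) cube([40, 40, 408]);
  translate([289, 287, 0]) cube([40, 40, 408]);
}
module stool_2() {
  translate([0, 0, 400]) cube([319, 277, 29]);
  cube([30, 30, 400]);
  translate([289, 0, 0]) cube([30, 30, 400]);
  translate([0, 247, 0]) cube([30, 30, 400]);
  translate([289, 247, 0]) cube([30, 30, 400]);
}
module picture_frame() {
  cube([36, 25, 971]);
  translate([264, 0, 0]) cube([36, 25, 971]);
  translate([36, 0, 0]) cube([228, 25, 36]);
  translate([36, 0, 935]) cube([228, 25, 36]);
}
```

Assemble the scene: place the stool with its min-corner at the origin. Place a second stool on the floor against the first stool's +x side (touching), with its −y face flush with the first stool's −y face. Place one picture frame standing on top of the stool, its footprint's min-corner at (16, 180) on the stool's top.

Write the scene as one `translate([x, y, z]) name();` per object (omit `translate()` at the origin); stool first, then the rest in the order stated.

stool();
translate([329, 0, 0]) stool_2();
translate([16, 180, 436]) picture_frame();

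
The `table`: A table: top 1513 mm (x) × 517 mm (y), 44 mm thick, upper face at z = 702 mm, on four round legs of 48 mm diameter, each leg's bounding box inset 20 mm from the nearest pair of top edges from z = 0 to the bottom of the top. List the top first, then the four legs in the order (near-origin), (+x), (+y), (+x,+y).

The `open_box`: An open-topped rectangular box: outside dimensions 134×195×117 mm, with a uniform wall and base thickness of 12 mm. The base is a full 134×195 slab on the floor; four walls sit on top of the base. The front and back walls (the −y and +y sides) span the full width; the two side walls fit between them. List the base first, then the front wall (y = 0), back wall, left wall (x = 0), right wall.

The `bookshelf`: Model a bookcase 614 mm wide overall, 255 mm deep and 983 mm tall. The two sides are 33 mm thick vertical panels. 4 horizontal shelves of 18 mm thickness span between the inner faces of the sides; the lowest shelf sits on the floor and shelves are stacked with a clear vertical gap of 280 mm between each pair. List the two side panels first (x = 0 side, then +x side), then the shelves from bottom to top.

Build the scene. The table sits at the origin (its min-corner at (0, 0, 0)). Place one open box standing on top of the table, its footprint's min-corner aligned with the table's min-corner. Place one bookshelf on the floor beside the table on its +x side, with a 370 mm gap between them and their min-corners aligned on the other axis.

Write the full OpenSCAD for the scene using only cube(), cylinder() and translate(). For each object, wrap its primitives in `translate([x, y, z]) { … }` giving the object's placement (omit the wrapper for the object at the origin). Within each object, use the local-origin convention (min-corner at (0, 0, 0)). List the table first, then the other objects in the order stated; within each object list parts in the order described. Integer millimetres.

translate([0, 0, 658]) cube([1513, 517, 44]);
translate([44, 44, 0]) cylinder(h = 658, r = 24);
translate([1469, 44, 0]) cylinder(h = 658, r = 24);
translate([44, 473, 0]) cylinder(h = 658, r = 24);
translate([1469, 473, 0]) cylinder(h = 658, r = 24);
translate([0, 0, 702]) {
  cube([134, 195, 12]);
  translate([0, 0, 12]) cube([134, 12, 105]);
  translate([0, 183, 12]) cube([134, 12, 105]);
  translate([0, 12, 12]) cube([12, 171, 105]);
  translate([122, 12, 12]) cube([12, 171, 105]);
}
translate([1883, 0, 0]) {
  cube([33, 255, 983]);
  translate([581, 0, 0]) cube([33, 255, 983]);
  translate([33, 0, 0]) cube([548, 255, 18]);
  translate([33, 0, 298]) cube([548, 255, 18]);
  translate([33, 0, 596]) cube([548, 255, 18]);
  translate([33, 0, 894]) cube([548, 255, 18]);
}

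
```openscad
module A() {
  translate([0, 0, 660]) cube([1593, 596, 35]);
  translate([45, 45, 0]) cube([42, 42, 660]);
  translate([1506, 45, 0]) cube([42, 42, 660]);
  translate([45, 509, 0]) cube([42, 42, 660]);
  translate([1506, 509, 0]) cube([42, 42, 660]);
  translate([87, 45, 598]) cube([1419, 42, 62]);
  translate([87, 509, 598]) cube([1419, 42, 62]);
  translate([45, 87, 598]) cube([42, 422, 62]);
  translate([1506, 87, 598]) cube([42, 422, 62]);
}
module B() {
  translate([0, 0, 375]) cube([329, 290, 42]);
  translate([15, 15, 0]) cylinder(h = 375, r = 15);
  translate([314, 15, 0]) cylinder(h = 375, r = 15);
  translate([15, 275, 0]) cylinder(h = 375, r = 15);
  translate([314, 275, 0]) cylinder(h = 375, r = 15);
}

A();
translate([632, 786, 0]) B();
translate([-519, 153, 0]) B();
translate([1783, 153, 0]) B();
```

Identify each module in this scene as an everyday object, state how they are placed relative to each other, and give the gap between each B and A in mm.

A is a table. B is a stool. Three stools sit around the table at the +y, −x, +x sides. The gap between each stool and the table is 190 mm.

Each stool's nearest face is 190 mm from the table's bounding box.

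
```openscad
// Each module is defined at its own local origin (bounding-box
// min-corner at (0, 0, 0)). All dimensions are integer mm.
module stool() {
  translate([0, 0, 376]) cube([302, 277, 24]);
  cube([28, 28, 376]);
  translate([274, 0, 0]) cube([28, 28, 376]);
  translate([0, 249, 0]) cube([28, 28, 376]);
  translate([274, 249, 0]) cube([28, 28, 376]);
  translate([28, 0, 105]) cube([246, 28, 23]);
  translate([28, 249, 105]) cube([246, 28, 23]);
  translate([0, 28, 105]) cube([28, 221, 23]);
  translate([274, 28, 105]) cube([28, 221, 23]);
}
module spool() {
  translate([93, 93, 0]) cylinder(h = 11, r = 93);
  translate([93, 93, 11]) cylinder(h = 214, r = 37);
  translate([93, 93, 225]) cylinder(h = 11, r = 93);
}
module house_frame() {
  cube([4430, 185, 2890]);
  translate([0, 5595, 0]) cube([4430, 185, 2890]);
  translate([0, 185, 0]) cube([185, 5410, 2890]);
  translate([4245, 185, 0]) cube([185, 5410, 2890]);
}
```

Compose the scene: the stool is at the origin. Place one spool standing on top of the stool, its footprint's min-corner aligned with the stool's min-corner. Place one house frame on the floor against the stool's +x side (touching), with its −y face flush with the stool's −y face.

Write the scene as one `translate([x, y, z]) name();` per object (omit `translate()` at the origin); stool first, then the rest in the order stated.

stool();
translate([0, 0, 400]) spool();
translate([302, 0, 0]) house_frame();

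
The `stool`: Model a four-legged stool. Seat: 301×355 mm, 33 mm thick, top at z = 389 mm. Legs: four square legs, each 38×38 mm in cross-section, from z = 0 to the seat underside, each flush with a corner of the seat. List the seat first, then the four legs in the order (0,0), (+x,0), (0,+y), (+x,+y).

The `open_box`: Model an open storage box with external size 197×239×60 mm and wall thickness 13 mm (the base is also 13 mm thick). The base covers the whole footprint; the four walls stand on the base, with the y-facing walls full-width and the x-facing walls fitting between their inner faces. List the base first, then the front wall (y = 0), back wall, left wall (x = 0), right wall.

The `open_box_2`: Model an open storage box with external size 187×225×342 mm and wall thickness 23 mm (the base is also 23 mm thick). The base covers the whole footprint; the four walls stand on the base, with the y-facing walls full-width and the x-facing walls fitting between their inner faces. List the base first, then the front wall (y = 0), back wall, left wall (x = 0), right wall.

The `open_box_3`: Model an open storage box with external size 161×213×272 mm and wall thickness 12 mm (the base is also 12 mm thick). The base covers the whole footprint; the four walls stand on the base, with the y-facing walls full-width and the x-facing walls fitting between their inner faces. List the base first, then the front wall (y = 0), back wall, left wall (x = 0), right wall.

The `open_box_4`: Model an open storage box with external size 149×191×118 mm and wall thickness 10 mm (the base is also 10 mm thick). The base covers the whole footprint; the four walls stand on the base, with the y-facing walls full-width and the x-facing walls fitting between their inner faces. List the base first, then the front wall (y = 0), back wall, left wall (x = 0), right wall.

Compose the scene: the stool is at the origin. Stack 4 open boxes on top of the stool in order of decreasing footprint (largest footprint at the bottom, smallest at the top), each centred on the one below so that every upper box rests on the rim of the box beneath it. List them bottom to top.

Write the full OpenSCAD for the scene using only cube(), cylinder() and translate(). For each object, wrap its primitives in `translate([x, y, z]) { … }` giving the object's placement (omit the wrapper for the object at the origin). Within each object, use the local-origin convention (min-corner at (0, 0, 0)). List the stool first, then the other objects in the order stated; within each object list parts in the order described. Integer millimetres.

translate([0, 0, 356]) cube([301, 355, 33]);
cube([38, 38, 356]);
translate([263, 0, 0]) cube([38, 38, 356]);
translate([0, 317, 0]) cube([38, 38, 356]);
translate([263, 317, 0]) cube([38, 38, 356]);
translate([52, 58, 389]) {
  cube([197, 239, 13]);
  translate([0, 0, 13]) cube([197, 13, 47]);
  translate([0, 226, 13]) cube([197, 13, 47]);
  translate([0, 13, 13]) cube([13, 213, 47]);
  translate([184, 13, 13]) cube([13, 213, 47]);
}
translate([57, 65, 449]) {
  cube([187, 225, 23]);
  translate([0, 0, 23]) cube([187, 23, 319]);
  translate([0, 202, 23]) cube([187, 23, 319]);
  translate([0, 23, 23]) cube([23, 179, 319]);
  translate([164, 23, 23]) cube([23, 179, 319]);
}
translate([70, 71, 791]) {
  cube([161, 213, 12]);
  translate([0, 0, 12]) cube([161, 12, 260]);
  translate([0, 201, 12]) cube([161, 12, 260]);
  translate([0, 12, 12]) cube([12, 189, 260]);
  translate([149, 12, 12]) cube([12, 189, 260]);
}
translate([76, 82, 1063]) {
  cube([149, 191, 10]);
  translate([0, 0, 10]) cube([149, 10, 108]);
  translate([0, 181, 10]) cube([149, 10, 108]);
  translate([0, 10, 10]) cube([10, 171, 108]);
  translate([139, 10, 10]) cube([10, 171, 108]);
}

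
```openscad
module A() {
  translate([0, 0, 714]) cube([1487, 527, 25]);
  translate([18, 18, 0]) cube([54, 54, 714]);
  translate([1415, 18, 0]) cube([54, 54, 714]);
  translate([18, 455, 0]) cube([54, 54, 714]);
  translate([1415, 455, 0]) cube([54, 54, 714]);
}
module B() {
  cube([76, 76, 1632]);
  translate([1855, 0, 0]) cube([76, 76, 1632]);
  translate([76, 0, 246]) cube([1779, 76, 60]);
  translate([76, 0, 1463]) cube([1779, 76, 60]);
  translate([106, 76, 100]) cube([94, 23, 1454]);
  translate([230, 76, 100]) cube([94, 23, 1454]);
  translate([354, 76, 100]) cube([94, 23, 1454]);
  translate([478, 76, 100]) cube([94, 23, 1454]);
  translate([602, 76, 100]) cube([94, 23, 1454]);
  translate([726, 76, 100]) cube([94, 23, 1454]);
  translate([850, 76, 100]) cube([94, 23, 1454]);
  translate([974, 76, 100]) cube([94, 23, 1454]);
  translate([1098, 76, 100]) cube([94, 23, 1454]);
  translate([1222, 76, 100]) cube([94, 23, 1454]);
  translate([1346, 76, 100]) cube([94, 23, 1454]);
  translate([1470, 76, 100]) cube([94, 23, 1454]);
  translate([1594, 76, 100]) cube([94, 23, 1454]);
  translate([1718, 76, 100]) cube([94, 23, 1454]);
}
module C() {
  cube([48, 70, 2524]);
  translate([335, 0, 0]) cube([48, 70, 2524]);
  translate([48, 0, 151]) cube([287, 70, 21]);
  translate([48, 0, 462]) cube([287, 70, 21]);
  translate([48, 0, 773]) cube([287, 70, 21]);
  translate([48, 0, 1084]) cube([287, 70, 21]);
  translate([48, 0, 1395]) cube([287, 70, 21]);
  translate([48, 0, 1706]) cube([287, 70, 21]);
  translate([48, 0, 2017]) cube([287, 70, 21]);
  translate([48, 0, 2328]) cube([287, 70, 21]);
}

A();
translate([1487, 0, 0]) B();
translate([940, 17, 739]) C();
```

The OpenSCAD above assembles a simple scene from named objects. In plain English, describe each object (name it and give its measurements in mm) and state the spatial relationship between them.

A is a table: top 1487 mm (x) × 527 mm (y), 25 mm thick, upper face at z = 739 mm, on four 54×54 mm square legs, each inset 18 mm from the nearest pair of top edges, running from z = 0 to the bottom of the top.

B is a fence section. Two 76×76 mm posts, 1632 mm tall, stand on the floor with a clear span of 1779 mm between their inner faces. Two horizontal rails of 76×60 mm section span the gap between the posts with their undersides at z = 246 mm and z = 1463 mm, flush with the posts' −y face. 14 pickets, each 94 mm wide, 23 mm thick and 1454 mm tall, are fixed to the +y face of the rails with their bottoms at z = 100 mm, evenly spaced across the span with equal gaps (rounded down to the nearest mm) at the −x end and between each pair — any rounding remainder accumulates at the +x end.

C is a straight ladder. Two 48×70 mm vertical rails, 2524 mm tall, stand 383 mm apart (outside-to-outside) with their front faces coplanar on the −y side. 8 rungs, each 70 mm deep and 21 mm tall, span between the inner faces of the rails, front faces flush with the rails. The lowest rung's underside is at z = 151 mm and rungs are spaced 311 mm apart (underside to underside).

The fence section is against the table's +x side, with their −y faces flush. The ladder is on top of the table.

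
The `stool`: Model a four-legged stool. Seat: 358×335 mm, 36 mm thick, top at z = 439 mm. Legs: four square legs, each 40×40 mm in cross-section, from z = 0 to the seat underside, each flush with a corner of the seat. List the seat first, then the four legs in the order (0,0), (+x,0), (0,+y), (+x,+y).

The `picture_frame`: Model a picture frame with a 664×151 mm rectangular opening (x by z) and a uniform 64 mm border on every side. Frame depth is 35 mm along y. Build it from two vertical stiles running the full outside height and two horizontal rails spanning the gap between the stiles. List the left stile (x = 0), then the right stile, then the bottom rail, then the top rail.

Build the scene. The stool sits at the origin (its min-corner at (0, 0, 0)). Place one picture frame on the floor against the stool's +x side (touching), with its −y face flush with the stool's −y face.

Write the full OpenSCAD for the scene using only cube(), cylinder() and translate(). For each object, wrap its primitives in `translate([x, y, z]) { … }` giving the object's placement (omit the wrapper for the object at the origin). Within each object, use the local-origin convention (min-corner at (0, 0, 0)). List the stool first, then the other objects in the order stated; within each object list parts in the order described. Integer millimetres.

translate([0, 0, 403]) cube([358, 335, 36]);
cube([40, 40, 403]);
translate([318, 0, 0]) cube([40, 40, 403]);
translate([0, 295, 0]) cube([40, 40, 403]);
translate([318, 295, 0]) cube([40, 40, 403]);
translate([358, 0, 0]) {
  cube([64, 35, 279]);
  translate([728, 0, 0]) cube([64, 35, 279]);
  translate([64, 0, 0]) cube([664, 35, 64]);
  translate([64, 0, 215]) cube([664, 35, 64]);
}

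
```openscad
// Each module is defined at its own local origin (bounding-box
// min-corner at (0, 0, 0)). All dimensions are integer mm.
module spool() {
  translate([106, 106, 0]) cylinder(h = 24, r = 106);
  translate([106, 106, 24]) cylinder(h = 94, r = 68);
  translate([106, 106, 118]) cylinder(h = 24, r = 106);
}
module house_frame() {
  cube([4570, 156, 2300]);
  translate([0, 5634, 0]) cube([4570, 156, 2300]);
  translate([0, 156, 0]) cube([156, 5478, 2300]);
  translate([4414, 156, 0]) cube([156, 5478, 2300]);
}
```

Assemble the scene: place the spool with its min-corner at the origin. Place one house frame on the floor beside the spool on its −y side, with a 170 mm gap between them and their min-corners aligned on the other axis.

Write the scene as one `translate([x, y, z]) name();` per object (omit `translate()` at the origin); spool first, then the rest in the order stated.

spool();
translate([0, -5960, 0]) house_frame();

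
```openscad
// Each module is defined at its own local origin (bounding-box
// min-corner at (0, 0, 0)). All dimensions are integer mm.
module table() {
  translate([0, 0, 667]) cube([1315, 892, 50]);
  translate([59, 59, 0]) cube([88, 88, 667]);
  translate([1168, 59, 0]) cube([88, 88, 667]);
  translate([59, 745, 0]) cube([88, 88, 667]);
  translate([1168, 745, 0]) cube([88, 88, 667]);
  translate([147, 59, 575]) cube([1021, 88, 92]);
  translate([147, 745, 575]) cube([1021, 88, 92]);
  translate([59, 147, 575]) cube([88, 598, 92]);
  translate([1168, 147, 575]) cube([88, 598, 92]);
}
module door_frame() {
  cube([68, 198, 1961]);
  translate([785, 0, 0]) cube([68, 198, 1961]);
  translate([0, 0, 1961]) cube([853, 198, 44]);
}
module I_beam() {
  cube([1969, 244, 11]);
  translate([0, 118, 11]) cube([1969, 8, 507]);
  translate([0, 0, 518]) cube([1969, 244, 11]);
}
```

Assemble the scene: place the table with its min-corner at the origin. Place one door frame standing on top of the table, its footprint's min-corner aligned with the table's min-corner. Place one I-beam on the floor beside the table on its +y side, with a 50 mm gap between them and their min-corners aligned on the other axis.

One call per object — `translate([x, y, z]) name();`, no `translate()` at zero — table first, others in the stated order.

table();
translate([0, 0, 717]) door_frame();
translate([0, 942, 0]) I_beam();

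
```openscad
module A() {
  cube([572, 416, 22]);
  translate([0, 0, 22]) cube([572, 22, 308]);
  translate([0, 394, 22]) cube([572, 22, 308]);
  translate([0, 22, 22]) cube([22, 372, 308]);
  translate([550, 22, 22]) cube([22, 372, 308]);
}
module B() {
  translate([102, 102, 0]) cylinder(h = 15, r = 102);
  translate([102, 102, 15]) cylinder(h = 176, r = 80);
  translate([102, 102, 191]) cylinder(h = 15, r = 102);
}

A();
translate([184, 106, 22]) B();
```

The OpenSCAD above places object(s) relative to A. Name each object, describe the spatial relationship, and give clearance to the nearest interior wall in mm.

Clearances: x = 162, y = 84; minimum 84 mm.

A is an open box. B is a spool. The spool sits inside the open box, centred. The clearance to the nearest interior wall is 84 mm.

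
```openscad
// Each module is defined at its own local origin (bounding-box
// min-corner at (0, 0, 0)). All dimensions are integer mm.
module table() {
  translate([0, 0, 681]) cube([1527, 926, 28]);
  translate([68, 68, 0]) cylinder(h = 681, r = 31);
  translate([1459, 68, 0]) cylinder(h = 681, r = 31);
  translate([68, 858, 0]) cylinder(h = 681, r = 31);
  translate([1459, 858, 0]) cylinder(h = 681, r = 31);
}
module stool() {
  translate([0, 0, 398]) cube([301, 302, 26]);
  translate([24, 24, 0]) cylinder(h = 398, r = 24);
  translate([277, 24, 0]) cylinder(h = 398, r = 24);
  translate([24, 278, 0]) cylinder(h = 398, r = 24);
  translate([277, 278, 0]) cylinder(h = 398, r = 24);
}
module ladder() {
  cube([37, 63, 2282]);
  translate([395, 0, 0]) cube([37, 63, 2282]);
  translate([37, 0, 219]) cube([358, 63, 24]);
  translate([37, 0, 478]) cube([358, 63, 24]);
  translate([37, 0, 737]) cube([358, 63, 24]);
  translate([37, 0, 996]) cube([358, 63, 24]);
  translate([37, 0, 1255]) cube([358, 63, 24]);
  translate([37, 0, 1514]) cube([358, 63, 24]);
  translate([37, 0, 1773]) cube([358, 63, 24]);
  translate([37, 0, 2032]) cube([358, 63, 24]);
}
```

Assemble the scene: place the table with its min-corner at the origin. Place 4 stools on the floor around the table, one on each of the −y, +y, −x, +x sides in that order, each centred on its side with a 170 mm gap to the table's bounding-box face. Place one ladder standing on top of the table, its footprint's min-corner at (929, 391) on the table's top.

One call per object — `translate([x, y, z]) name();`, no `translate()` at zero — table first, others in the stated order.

table();
translate([613, -472, 0]) stool();
translate([613, 1096, 0]) stool();
translate([-471, 312, 0]) stool();
translate([1697, 312, 0]) stool();
translate([929, 391, 709]) ladder();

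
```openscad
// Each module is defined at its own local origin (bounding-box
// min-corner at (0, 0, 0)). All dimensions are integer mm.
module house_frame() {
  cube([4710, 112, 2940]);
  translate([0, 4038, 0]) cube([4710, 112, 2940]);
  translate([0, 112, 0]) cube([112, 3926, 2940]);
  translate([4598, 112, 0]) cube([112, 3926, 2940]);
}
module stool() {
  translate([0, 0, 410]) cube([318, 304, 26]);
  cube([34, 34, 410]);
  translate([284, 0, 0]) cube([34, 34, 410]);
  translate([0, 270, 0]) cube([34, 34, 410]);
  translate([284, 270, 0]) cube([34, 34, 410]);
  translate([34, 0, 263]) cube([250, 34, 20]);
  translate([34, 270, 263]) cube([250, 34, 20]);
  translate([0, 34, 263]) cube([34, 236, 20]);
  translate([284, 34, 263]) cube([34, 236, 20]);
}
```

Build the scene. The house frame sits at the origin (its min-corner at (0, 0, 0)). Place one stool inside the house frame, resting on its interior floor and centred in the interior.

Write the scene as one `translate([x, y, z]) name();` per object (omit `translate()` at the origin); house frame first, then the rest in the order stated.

house_frame();
translate([2196, 1923, 0]) stool();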